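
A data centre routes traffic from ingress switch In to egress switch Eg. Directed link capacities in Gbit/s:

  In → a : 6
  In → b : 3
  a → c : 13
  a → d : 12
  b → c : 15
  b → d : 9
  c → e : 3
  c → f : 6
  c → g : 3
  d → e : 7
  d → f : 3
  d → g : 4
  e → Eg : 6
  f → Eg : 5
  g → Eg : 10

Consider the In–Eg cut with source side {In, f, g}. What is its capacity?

Edges leaving {In, f, g}: In→a (6), In→b (3), f→Eg (5), g→Eg (10).
Cut capacity = 6 + 3 + 5 + 10 = 24.

24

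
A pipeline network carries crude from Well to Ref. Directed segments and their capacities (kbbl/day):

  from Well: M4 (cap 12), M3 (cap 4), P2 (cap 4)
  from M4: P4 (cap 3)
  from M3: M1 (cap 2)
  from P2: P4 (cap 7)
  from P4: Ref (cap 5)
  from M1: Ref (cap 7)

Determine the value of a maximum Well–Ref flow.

7

Augment Well→M4→P4→Ref: bottleneck 3, flow now 3.
Augment Well→M3→M1→Ref: bottleneck 2, flow now 5.
Augment Well→P2→P4→Ref: bottleneck 2, flow now 7.
No augmenting path remains; maximum flow = 7.
In the residual graph, reachable from Well: {Well, M4, M3, P2, P4}.
Min-cut edges: M3→M1 (2), P4→Ref (5); capacity 2 + 5 = 7.
This cut is saturated, so no flow can exceed 7.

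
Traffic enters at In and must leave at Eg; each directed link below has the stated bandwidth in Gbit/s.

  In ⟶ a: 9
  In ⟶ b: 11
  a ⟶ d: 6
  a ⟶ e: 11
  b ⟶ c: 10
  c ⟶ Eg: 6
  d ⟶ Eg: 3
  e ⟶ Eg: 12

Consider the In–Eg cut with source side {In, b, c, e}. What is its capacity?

27

Edges leaving {In, b, c, e}: In→a (9), c→Eg (6), e→Eg (12).
Cut capacity = 9 + 6 + 12 = 27.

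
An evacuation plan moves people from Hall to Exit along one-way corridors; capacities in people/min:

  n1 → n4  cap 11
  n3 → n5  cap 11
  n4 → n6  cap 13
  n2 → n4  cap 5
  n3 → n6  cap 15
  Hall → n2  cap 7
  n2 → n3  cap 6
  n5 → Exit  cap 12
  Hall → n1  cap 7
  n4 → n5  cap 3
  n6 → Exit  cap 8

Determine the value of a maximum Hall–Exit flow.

14

Augment Hall→n1→n4→n5→Exit: bottleneck 3, flow now 3.
Augment Hall→n1→n4→n6→Exit: bottleneck 4, flow now 7.
Augment Hall→n2→n3→n5→Exit: bottleneck 6, flow now 13.
Augment Hall→n2→n4→n6→Exit: bottleneck 1, flow now 14.
No augmenting path remains; maximum flow = 14.
In the residual graph, reachable from Hall: {Hall}.
Min-cut edges: Hall→n1 (7), Hall→n2 (7); capacity 7 + 7 = 14.
This cut is saturated, so no flow can exceed 14.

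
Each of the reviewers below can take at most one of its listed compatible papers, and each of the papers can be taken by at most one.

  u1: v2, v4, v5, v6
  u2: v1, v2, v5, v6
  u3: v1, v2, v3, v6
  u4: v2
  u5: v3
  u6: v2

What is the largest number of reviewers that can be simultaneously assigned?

Unit-capacity flow: source→left, listed edges, right→sink; max matching = max flow.
Augmenting path u1→v2 (+1); matched 1.
Augmenting path u2→v1 (+1); matched 2.
Augmenting path u3→v3 (+1); matched 3.
Augmenting path u4→v2→u1→v4 (+1); matched 4.
Augmenting path u5→v3→u3→v6 (+1); matched 5.
No augmenting path remains; maximum matching = 5.
König certificate: {u1, u2, u3, u5, v2} is a vertex cover of size 5 (every listed pair touches it), so no matching can be larger.

5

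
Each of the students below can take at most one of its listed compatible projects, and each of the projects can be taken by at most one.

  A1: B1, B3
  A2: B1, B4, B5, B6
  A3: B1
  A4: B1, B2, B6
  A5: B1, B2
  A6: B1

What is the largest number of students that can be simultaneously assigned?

Unit-capacity flow: source→left, listed edges, right→sink; max matching = max flow.
Augmenting path A1→B1 (+1); matched 1.
Augmenting path A2→B4 (+1); matched 2.
Augmenting path A4→B2 (+1); matched 3.
Augmenting path A3→B1→A1→B3 (+1); matched 4.
Augmenting path A5→B2→A4→B6 (+1); matched 5.
No augmenting path remains; maximum matching = 5.
König certificate: {A1, A2, A4, A5, B1} is a vertex cover of size 5 (every listed pair touches it), so no matching can be larger.

5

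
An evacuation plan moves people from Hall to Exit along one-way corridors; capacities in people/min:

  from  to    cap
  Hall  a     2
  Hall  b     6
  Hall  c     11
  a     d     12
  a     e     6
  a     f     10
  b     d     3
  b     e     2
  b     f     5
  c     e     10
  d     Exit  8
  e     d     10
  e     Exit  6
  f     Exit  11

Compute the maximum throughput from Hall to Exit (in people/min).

18

Augment Hall→a→d→Exit: bottleneck 2, flow now 2.
Augment Hall→b→d→Exit: bottleneck 3, flow now 5.
Augment Hall→b→e→Exit: bottleneck 2, flow now 7.
Augment Hall→b→f→Exit: bottleneck 1, flow now 8.
Augment Hall→c→e→Exit: bottleneck 4, flow now 12.
Augment Hall→c→e→d→Exit: bottleneck 3, flow now 15.
Augment Hall→c→e→b→f→Exit: bottleneck 2, flow now 17. (uses reverse residual edge)
Augment Hall→c→e→d→a→f→Exit: bottleneck 1, flow now 18. (uses reverse residual edge)
No augmenting path remains; maximum flow = 18.
In the residual graph, reachable from Hall: {Hall, c}.
Min-cut edges: Hall→a (2), Hall→b (6), c→e (10); capacity 2 + 6 + 10 = 18.
This cut is saturated, so no flow can exceed 18.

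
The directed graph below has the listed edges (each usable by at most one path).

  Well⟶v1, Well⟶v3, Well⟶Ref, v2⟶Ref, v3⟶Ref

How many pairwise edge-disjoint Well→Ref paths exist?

Assign every edge capacity 1; by Menger, the answer equals the max flow.
Path Well→Ref (+1); total 1.
Path Well→v3→Ref (+1); total 2.
No residual Well→Ref path; max flow = 2.
Certifying cut of size 2: {Well→Ref, Well→v3}.

2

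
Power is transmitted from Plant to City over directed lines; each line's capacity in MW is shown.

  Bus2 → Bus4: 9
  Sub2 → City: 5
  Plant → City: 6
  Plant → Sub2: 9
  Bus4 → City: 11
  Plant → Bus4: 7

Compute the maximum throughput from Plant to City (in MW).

Augment Plant→City: bottleneck 6, flow now 6.
Augment Plant→Bus4→City: bottleneck 7, flow now 13.
Augment Plant→Sub2→City: bottleneck 5, flow now 18.
No augmenting path remains; maximum flow = 18.
In the residual graph, reachable from Plant: {Plant, Sub2}.
Min-cut edges: Plant→Bus4 (7), Plant→City (6), Sub2→City (5); capacity 7 + 6 + 5 = 18.
This cut is saturated, so no flow can exceed 18.

18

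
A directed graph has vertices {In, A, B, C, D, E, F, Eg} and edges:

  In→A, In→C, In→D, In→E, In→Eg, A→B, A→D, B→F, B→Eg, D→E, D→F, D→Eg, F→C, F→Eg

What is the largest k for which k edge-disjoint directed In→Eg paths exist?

Assign every edge capacity 1; by Menger, the answer equals the max flow.
Path In→Eg (+1); total 1.
Path In→D→Eg (+1); total 2.
Path In→A→B→Eg (+1); total 3.
No residual In→Eg path; max flow = 3.
Certifying cut of size 3: {In→A, In→D, In→Eg}.

3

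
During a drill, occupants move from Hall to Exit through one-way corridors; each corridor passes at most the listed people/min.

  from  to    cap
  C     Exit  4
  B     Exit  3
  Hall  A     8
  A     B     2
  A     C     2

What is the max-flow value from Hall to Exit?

Augment Hall→A→B→Exit: bottleneck 2, flow now 2.
Augment Hall→A→C→Exit: bottleneck 2, flow now 4.
No augmenting path remains; maximum flow = 4.
In the residual graph, reachable from Hall: {Hall, A}.
Min-cut edges: A→B (2), A→C (2); capacity 2 + 2 = 4.
This cut is saturated, so no flow can exceed 4.

4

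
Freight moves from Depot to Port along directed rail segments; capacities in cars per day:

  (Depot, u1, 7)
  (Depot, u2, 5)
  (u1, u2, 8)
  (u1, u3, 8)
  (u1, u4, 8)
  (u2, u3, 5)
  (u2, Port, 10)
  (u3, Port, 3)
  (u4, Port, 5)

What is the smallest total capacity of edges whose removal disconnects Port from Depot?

Augment Depot→u2→Port: bottleneck 5, flow now 5.
Augment Depot→u1→u2→Port: bottleneck 5, flow now 10.
Augment Depot→u1→u3→Port: bottleneck 2, flow now 12.
No augmenting path remains; maximum flow = 12.
By max-flow min-cut, the minimum cut capacity equals the max flow.
In the residual graph, reachable from Depot: {Depot}.
Min-cut edges: Depot→u1 (7), Depot→u2 (5); capacity 7 + 5 = 12.

12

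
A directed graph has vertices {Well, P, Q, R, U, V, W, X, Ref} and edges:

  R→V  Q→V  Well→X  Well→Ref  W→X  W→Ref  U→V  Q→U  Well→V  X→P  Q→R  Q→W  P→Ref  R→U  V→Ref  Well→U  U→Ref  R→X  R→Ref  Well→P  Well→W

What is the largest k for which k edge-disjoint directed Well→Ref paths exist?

5

Assign every edge capacity 1; by Menger, the answer equals the max flow.
Path Well→Ref (+1); total 1.
Path Well→P→Ref (+1); total 2.
Path Well→U→Ref (+1); total 3.
Path Well→V→Ref (+1); total 4.
Path Well→W→Ref (+1); total 5.
No residual Well→Ref path; max flow = 5.
Certifying cut of size 5: {P→Ref, Well→Ref, Well→U, Well→V, Well→W}.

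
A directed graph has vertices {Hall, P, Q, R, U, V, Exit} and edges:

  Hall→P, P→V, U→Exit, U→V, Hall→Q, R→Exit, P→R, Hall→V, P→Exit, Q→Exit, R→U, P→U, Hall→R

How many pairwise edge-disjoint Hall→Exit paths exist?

3

Assign every edge capacity 1; by Menger, the answer equals the max flow.
Path Hall→P→Exit (+1); total 1.
Path Hall→Q→Exit (+1); total 2.
Path Hall→R→Exit (+1); total 3.
No residual Hall→Exit path; max flow = 3.
Certifying cut of size 3: {Hall→P, Hall→Q, Hall→R}.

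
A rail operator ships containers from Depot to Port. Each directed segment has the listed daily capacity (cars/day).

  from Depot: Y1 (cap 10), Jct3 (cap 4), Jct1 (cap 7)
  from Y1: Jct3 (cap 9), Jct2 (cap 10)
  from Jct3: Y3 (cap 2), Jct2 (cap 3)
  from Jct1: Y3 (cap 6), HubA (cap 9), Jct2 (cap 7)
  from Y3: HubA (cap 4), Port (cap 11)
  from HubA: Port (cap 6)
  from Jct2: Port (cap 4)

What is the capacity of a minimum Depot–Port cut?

13

Augment Depot→Y1→Jct2→Port: bottleneck 4, flow now 4.
Augment Depot→Jct3→Y3→Port: bottleneck 2, flow now 6.
Augment Depot→Jct1→Y3→Port: bottleneck 6, flow now 12.
Augment Depot→Jct1→HubA→Port: bottleneck 1, flow now 13.
No augmenting path remains; maximum flow = 13.
By max-flow min-cut, the minimum cut capacity equals the max flow.
In the residual graph, reachable from Depot: {Depot, Y1, Jct3, Jct2}.
Min-cut edges: Depot→Jct1 (7), Jct3→Y3 (2), Jct2→Port (4); capacity 7 + 2 + 4 = 13.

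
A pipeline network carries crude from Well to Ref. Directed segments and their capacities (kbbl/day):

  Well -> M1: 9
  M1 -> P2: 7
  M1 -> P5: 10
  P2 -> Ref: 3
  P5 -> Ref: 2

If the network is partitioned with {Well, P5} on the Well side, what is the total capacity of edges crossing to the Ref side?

Edges leaving {Well, P5}: Well→M1 (9), P5→Ref (2).
Cut capacity = 9 + 2 = 11.

11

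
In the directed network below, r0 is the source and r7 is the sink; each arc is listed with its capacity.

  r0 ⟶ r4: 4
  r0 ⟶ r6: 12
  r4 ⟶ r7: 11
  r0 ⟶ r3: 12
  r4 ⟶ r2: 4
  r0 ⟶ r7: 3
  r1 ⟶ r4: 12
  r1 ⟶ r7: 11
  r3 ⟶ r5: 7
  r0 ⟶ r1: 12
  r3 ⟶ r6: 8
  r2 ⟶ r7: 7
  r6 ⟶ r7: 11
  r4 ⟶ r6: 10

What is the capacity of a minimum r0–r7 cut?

Augment r0→r7: bottleneck 3, flow now 3.
Augment r0→r1→r7: bottleneck 11, flow now 14.
Augment r0→r4→r7: bottleneck 4, flow now 18.
Augment r0→r6→r7: bottleneck 11, flow now 29.
Augment r0→r1→r4→r7: bottleneck 1, flow now 30.
No augmenting path remains; maximum flow = 30.
By max-flow min-cut, the minimum cut capacity equals the max flow.
In the residual graph, reachable from r0: {r0, r3, r5, r6}.
Min-cut edges: r0→r1 (12), r0→r4 (4), r0→r7 (3), r6→r7 (11); capacity 12 + 4 + 3 + 11 = 30.

30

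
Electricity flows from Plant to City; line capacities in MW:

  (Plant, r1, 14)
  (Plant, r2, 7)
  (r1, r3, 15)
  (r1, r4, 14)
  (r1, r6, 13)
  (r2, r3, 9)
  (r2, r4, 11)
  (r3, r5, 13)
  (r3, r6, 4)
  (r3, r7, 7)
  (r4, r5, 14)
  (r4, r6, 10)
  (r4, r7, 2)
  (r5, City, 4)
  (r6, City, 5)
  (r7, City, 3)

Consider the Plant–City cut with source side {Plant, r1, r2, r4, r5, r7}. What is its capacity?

54

Edges leaving {Plant, r1, r2, r4, r5, r7}: r1→r3 (15), r1→r6 (13), r2→r3 (9), r4→r6 (10), r5→City (4), r7→City (3).
Cut capacity = 15 + 13 + 9 + 10 + 4 + 3 = 54.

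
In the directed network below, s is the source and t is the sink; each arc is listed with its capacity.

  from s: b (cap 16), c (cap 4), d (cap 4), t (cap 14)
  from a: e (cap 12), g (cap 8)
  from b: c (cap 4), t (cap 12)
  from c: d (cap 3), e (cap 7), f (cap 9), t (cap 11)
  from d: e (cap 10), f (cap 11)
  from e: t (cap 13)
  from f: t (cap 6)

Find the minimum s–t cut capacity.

Augment s→t: bottleneck 14, flow now 14.
Augment s→b→t: bottleneck 12, flow now 26.
Augment s→c→t: bottleneck 4, flow now 30.
Augment s→b→c→t: bottleneck 4, flow now 34.
Augment s→d→e→t: bottleneck 4, flow now 38.
No augmenting path remains; maximum flow = 38.
By max-flow min-cut, the minimum cut capacity equals the max flow.
In the residual graph, reachable from s: {s}.
Min-cut edges: s→b (16), s→c (4), s→d (4), s→t (14); capacity 16 + 4 + 4 + 14 = 38.

38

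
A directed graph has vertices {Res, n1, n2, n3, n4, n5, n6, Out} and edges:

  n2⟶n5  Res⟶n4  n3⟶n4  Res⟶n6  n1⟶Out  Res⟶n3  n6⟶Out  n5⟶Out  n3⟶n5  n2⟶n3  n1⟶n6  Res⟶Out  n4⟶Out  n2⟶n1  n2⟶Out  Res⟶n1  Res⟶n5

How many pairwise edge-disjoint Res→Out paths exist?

5

Assign every edge capacity 1; by Menger, the answer equals the max flow.
Path Res→Out (+1); total 1.
Path Res→n1→Out (+1); total 2.
Path Res→n4→Out (+1); total 3.
Path Res→n5→Out (+1); total 4.
Path Res→n6→Out (+1); total 5.
No residual Res→Out path; max flow = 5.
Certifying cut of size 5: {Res→Out, Res→n1, Res→n6, n4→Out, n5→Out}.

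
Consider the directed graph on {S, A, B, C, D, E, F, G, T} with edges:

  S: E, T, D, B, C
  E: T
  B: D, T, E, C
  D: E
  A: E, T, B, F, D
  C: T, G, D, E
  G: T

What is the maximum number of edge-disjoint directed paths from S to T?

Assign every edge capacity 1; by Menger, the answer equals the max flow.
Path S→T (+1); total 1.
Path S→B→T (+1); total 2.
Path S→C→T (+1); total 3.
Path S→E→T (+1); total 4.
No residual S→T path; max flow = 4.
Certifying cut of size 4: {E→T, S→B, S→C, S→T}.

4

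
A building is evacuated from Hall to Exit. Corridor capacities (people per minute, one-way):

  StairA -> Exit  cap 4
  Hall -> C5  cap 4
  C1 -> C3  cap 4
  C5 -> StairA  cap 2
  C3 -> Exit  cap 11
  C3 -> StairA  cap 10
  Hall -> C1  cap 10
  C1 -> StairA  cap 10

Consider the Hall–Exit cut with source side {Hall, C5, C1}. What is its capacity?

Edges leaving {Hall, C5, C1}: C5→StairA (2), C1→StairA (10), C1→C3 (4).
Cut capacity = 2 + 10 + 4 = 16.

16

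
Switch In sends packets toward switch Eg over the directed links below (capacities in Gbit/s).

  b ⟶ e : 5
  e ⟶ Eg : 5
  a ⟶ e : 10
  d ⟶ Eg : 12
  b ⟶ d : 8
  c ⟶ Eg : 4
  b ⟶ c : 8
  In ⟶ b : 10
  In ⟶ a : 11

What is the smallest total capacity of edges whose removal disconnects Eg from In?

Augment In→a→e→Eg: bottleneck 5, flow now 5.
Augment In→b→c→Eg: bottleneck 4, flow now 9.
Augment In→b→d→Eg: bottleneck 6, flow now 15.
No augmenting path remains; maximum flow = 15.
By max-flow min-cut, the minimum cut capacity equals the max flow.
In the residual graph, reachable from In: {In, a, e}.
Min-cut edges: In→b (10), e→Eg (5); capacity 10 + 5 = 15.

15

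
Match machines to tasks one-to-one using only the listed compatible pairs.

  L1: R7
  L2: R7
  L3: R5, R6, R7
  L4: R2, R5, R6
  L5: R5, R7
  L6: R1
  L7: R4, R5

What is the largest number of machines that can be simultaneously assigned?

Unit-capacity flow: source→left, listed edges, right→sink; max matching = max flow.
Augmenting path L1→R7 (+1); matched 1.
Augmenting path L3→R5 (+1); matched 2.
Augmenting path L4→R2 (+1); matched 3.
Augmenting path L6→R1 (+1); matched 4.
Augmenting path L7→R4 (+1); matched 5.
Augmenting path L5→R5→L3→R6 (+1); matched 6.
No augmenting path remains; maximum matching = 6.
König certificate: {L3, L4, L5, L6, L7, R7} is a vertex cover of size 6 (every listed pair touches it), so no matching can be larger.

6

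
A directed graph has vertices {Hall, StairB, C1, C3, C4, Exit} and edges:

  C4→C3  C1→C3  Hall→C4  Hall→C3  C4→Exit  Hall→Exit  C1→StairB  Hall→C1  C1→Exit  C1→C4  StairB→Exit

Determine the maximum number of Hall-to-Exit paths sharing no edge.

Assign every edge capacity 1; by Menger, the answer equals the max flow.
Path Hall→Exit (+1); total 1.
Path Hall→C1→Exit (+1); total 2.
Path Hall→C4→Exit (+1); total 3.
No residual Hall→Exit path; max flow = 3.
Certifying cut of size 3: {Hall→C1, Hall→C4, Hall→Exit}.

3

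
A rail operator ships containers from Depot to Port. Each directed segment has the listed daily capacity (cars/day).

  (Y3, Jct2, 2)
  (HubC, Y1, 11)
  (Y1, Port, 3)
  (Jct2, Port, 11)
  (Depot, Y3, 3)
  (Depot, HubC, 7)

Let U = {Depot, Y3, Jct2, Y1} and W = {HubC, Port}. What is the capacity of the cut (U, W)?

Edges leaving {Depot, Y3, Jct2, Y1}: Depot→HubC (7), Jct2→Port (11), Y1→Port (3).
Cut capacity = 7 + 11 + 3 = 21.

21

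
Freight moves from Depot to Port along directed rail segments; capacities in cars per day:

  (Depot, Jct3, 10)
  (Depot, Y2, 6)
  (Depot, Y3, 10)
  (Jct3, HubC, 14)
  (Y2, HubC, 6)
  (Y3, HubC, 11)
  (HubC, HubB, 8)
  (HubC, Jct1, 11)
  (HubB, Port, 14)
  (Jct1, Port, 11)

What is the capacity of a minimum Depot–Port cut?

19

Augment Depot→Jct3→HubC→HubB→Port: bottleneck 8, flow now 8.
Augment Depot→Jct3→HubC→Jct1→Port: bottleneck 2, flow now 10.
Augment Depot→Y2→HubC→Jct1→Port: bottleneck 6, flow now 16.
Augment Depot→Y3→HubC→Jct1→Port: bottleneck 3, flow now 19.
No augmenting path remains; maximum flow = 19.
By max-flow min-cut, the minimum cut capacity equals the max flow.
In the residual graph, reachable from Depot: {Depot, Jct3, Y2, Y3, HubC}.
Min-cut edges: HubC→HubB (8), HubC→Jct1 (11); capacity 8 + 11 = 19.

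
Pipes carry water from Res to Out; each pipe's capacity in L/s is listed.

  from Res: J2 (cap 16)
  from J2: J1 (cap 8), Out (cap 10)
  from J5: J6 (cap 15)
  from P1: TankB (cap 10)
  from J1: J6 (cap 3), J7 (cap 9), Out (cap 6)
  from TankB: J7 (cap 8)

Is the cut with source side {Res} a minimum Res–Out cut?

Given cut capacity: 16 = 16.
Augment Res→J2→Out: bottleneck 10, flow now 10.
Augment Res→J2→J1→Out: bottleneck 6, flow now 16.
No augmenting path remains; maximum flow = 16.
Cut capacity 16 equals the max flow, so it is a minimum cut.

Yes — it is a minimum cut (capacity 16).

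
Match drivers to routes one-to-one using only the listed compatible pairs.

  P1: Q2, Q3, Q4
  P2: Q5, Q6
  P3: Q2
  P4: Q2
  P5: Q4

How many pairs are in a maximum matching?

Unit-capacity flow: source→left, listed edges, right→sink; max matching = max flow.
Augmenting path P1→Q2 (+1); matched 1.
Augmenting path P2→Q5 (+1); matched 2.
Augmenting path P5→Q4 (+1); matched 3.
Augmenting path P3→Q2→P1→Q3 (+1); matched 4.
No augmenting path remains; maximum matching = 4.
König certificate: {P1, P2, P5, Q2} is a vertex cover of size 4 (every listed pair touches it), so no matching can be larger.

4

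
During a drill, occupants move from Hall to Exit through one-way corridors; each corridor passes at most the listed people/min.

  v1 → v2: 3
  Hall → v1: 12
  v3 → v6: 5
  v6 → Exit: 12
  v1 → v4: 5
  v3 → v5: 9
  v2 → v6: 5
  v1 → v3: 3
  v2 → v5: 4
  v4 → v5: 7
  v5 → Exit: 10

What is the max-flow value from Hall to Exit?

11

Augment Hall→v1→v2→v5→Exit: bottleneck 3, flow now 3.
Augment Hall→v1→v3→v5→Exit: bottleneck 3, flow now 6.
Augment Hall→v1→v4→v5→Exit: bottleneck 4, flow now 10.
Augment Hall→v1→v4→v5→v2→v6→Exit: bottleneck 1, flow now 11. (uses reverse residual edge)
No augmenting path remains; maximum flow = 11.
In the residual graph, reachable from Hall: {Hall, v1}.
Min-cut edges: v1→v2 (3), v1→v3 (3), v1→v4 (5); capacity 3 + 3 + 5 = 11.
This cut is saturated, so no flow can exceed 11.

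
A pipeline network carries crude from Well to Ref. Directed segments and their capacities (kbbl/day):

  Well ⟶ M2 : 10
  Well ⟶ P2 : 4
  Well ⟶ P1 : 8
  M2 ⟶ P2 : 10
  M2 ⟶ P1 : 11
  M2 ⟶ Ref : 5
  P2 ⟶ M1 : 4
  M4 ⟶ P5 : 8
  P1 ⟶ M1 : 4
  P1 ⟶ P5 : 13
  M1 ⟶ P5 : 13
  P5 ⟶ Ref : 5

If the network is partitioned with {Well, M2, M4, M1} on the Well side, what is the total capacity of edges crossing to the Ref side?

59

Edges leaving {Well, M2, M4, M1}: Well→P2 (4), Well→P1 (8), M2→P2 (10), M2→P1 (11), M2→Ref (5), M4→P5 (8), M1→P5 (13).
Cut capacity = 4 + 8 + 10 + 11 + 5 + 8 + 13 = 59.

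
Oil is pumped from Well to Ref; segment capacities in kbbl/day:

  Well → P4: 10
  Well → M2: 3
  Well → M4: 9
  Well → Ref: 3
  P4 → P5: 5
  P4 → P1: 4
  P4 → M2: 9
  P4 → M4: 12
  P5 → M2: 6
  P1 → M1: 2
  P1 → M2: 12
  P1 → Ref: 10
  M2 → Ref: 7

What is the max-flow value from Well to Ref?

14

Augment Well→Ref: bottleneck 3, flow now 3.
Augment Well→M2→Ref: bottleneck 3, flow now 6.
Augment Well→P4→P1→Ref: bottleneck 4, flow now 10.
Augment Well→P4→M2→Ref: bottleneck 4, flow now 14.
No augmenting path remains; maximum flow = 14.
In the residual graph, reachable from Well: {Well, P4, P5, M2, M4}.
Min-cut edges: Well→Ref (3), P4→P1 (4), M2→Ref (7); capacity 3 + 4 + 7 = 14.
This cut is saturated, so no flow can exceed 14.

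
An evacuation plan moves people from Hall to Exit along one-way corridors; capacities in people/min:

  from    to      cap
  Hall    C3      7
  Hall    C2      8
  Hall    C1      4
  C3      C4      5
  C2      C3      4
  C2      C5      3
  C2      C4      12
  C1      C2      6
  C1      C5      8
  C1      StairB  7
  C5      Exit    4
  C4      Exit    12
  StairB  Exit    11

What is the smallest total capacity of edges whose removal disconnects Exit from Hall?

17

Augment Hall→C3→C4→Exit: bottleneck 5, flow now 5.
Augment Hall→C2→C5→Exit: bottleneck 3, flow now 8.
Augment Hall→C2→C4→Exit: bottleneck 5, flow now 13.
Augment Hall→C1→C5→Exit: bottleneck 1, flow now 14.
Augment Hall→C1→StairB→Exit: bottleneck 3, flow now 17.
No augmenting path remains; maximum flow = 17.
By max-flow min-cut, the minimum cut capacity equals the max flow.
In the residual graph, reachable from Hall: {Hall, C3}.
Min-cut edges: Hall→C2 (8), Hall→C1 (4), C3→C4 (5); capacity 8 + 4 + 5 = 17.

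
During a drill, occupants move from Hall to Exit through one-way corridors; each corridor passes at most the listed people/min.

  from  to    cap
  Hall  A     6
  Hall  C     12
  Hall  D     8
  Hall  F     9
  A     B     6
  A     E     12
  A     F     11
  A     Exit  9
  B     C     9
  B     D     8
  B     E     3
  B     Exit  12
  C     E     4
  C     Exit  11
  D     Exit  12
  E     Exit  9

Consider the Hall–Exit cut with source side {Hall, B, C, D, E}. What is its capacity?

Edges leaving {Hall, B, C, D, E}: Hall→A (6), Hall→F (9), B→Exit (12), C→Exit (11), D→Exit (12), E→Exit (9).
Cut capacity = 6 + 9 + 12 + 11 + 12 + 9 = 59.

59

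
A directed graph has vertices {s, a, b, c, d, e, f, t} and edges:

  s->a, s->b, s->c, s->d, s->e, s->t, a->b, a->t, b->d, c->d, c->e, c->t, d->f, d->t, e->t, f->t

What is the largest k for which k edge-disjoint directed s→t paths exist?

6

Assign every edge capacity 1; by Menger, the answer equals the max flow.
Path s→t (+1); total 1.
Path s→a→t (+1); total 2.
Path s→c→t (+1); total 3.
Path s→d→t (+1); total 4.
Path s→e→t (+1); total 5.
Path s→b→d→f→t (+1); total 6.
No residual s→t path; max flow = 6.
Certifying cut of size 6: {s→a, s→b, s→c, s→d, s→e, s→t}.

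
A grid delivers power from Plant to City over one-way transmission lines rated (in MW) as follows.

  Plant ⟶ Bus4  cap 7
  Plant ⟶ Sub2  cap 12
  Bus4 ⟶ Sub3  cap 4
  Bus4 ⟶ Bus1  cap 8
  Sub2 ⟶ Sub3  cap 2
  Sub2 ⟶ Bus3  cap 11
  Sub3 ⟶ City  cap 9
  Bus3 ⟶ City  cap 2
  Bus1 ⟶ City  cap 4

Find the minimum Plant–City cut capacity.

11

Augment Plant→Bus4→Sub3→City: bottleneck 4, flow now 4.
Augment Plant→Bus4→Bus1→City: bottleneck 3, flow now 7.
Augment Plant→Sub2→Sub3→City: bottleneck 2, flow now 9.
Augment Plant→Sub2→Bus3→City: bottleneck 2, flow now 11.
No augmenting path remains; maximum flow = 11.
By max-flow min-cut, the minimum cut capacity equals the max flow.
In the residual graph, reachable from Plant: {Plant, Sub2, Bus3}.
Min-cut edges: Plant→Bus4 (7), Sub2→Sub3 (2), Bus3→City (2); capacity 7 + 2 + 2 = 11.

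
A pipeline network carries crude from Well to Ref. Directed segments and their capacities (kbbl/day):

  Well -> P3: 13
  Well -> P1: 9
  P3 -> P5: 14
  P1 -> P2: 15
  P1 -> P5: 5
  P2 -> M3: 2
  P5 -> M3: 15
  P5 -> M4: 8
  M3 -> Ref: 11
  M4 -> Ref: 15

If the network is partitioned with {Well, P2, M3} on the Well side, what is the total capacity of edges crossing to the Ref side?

33

Edges leaving {Well, P2, M3}: Well→P3 (13), Well→P1 (9), M3→Ref (11).
Cut capacity = 13 + 9 + 11 = 33.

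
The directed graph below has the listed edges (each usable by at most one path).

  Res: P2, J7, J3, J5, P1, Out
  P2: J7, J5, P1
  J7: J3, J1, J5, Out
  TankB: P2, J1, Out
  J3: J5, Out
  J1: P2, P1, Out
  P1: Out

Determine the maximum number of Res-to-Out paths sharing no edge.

5

Assign every edge capacity 1; by Menger, the answer equals the max flow.
Path Res→Out (+1); total 1.
Path Res→J7→Out (+1); total 2.
Path Res→J3→Out (+1); total 3.
Path Res→P1→Out (+1); total 4.
Path Res→P2→J7→J1→Out (+1); total 5.
No residual Res→Out path; max flow = 5.
Certifying cut of size 5: {Res→J3, Res→J7, Res→Out, Res→P1, Res→P2}.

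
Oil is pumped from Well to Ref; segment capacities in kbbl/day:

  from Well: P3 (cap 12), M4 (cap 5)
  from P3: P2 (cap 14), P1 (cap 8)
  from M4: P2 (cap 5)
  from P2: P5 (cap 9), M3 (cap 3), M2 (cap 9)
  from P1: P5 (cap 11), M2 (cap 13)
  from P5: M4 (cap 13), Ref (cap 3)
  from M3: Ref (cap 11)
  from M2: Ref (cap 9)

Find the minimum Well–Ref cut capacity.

15

Augment Well→P3→P2→P5→Ref: bottleneck 3, flow now 3.
Augment Well→P3→P2→M3→Ref: bottleneck 3, flow now 6.
Augment Well→P3→P2→M2→Ref: bottleneck 6, flow now 12.
Augment Well→M4→P2→M2→Ref: bottleneck 3, flow now 15.
No augmenting path remains; maximum flow = 15.
By max-flow min-cut, the minimum cut capacity equals the max flow.
In the residual graph, reachable from Well: {Well, P3, M4, P2, P1, P5, M2}.
Min-cut edges: P2→M3 (3), P5→Ref (3), M2→Ref (9); capacity 3 + 3 + 9 = 15.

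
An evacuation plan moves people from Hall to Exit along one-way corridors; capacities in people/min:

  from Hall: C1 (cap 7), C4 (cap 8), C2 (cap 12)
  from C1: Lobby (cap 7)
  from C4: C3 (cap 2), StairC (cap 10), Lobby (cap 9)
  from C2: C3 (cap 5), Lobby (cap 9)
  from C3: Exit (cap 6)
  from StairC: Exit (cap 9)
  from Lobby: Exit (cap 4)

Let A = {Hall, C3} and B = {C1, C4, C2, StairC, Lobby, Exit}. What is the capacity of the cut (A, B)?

Edges leaving {Hall, C3}: Hall→C1 (7), Hall→C4 (8), Hall→C2 (12), C3→Exit (6).
Cut capacity = 7 + 8 + 12 + 6 = 33.

33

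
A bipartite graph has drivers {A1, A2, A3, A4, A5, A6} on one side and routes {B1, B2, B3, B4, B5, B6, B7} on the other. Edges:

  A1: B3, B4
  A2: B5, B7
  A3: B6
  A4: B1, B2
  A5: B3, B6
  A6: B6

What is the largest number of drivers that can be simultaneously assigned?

5

Unit-capacity flow: source→left, listed edges, right→sink; max matching = max flow.
Augmenting path A1→B3 (+1); matched 1.
Augmenting path A2→B5 (+1); matched 2.
Augmenting path A3→B6 (+1); matched 3.
Augmenting path A4→B1 (+1); matched 4.
Augmenting path A5→B3→A1→B4 (+1); matched 5.
No augmenting path remains; maximum matching = 5.
König certificate: {A1, A2, A4, A5, B6} is a vertex cover of size 5 (every listed pair touches it), so no matching can be larger.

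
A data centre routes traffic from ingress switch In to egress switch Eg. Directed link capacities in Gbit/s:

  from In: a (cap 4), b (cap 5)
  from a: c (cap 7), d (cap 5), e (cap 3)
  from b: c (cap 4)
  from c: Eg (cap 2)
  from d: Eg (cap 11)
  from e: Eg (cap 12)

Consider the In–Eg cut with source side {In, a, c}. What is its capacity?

15

Edges leaving {In, a, c}: In→b (5), a→d (5), a→e (3), c→Eg (2).
Cut capacity = 5 + 5 + 3 + 2 = 15.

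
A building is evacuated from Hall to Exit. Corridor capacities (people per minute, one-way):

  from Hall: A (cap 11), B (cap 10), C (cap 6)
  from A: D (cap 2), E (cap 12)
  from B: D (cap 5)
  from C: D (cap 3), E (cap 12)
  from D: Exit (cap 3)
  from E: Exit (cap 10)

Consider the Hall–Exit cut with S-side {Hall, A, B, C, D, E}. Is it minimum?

Yes — it is a minimum cut (capacity 13).

Given cut capacity: 3 + 10 = 13.
Augment Hall→A→D→Exit: bottleneck 2, flow now 2.
Augment Hall→A→E→Exit: bottleneck 9, flow now 11.
Augment Hall→B→D→Exit: bottleneck 1, flow now 12.
Augment Hall→C→E→Exit: bottleneck 1, flow now 13.
No augmenting path remains; maximum flow = 13.
Cut capacity 13 equals the max flow, so it is a minimum cut.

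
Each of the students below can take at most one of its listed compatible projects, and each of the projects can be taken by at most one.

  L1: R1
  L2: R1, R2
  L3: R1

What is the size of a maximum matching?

Unit-capacity flow: source→left, listed edges, right→sink; max matching = max flow.
Augmenting path L1→R1 (+1); matched 1.
Augmenting path L2→R2 (+1); matched 2.
No augmenting path remains; maximum matching = 2.
König certificate: {L2, R1} is a vertex cover of size 2 (every listed pair touches it), so no matching can be larger.

2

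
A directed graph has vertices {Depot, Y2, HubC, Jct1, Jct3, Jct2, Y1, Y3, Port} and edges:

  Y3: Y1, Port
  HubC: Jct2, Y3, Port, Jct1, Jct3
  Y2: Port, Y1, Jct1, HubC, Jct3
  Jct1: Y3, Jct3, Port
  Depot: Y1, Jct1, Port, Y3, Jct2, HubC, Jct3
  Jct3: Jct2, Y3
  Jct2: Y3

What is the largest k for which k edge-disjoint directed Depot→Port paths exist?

4

Assign every edge capacity 1; by Menger, the answer equals the max flow.
Path Depot→Port (+1); total 1.
Path Depot→HubC→Port (+1); total 2.
Path Depot→Jct1→Port (+1); total 3.
Path Depot→Y3→Port (+1); total 4.
No residual Depot→Port path; max flow = 4.
Certifying cut of size 4: {Depot→HubC, Depot→Jct1, Depot→Port, Y3→Port}.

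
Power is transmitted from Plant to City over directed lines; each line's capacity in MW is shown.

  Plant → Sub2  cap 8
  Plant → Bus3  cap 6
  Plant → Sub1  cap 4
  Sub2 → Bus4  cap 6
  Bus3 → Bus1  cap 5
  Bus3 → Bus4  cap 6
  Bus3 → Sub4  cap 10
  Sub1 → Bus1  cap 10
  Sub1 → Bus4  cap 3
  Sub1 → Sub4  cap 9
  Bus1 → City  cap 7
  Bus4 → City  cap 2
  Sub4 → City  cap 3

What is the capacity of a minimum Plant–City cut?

Augment Plant→Sub2→Bus4→City: bottleneck 2, flow now 2.
Augment Plant→Bus3→Bus1→City: bottleneck 5, flow now 7.
Augment Plant→Bus3→Sub4→City: bottleneck 1, flow now 8.
Augment Plant→Sub1→Bus1→City: bottleneck 2, flow now 10.
Augment Plant→Sub1→Sub4→City: bottleneck 2, flow now 12.
No augmenting path remains; maximum flow = 12.
By max-flow min-cut, the minimum cut capacity equals the max flow.
In the residual graph, reachable from Plant: {Plant, Sub2, Bus4}.
Min-cut edges: Plant→Bus3 (6), Plant→Sub1 (4), Bus4→City (2); capacity 6 + 4 + 2 = 12.

12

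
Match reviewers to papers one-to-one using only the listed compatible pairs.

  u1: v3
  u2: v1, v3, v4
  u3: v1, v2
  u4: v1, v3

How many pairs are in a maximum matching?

Unit-capacity flow: source→left, listed edges, right→sink; max matching = max flow.
Augmenting path u1→v3 (+1); matched 1.
Augmenting path u2→v1 (+1); matched 2.
Augmenting path u3→v2 (+1); matched 3.
Augmenting path u4→v1→u2→v4 (+1); matched 4.
No augmenting path remains; maximum matching = 4.
König certificate: {u1, u2, u3, u4} is a vertex cover of size 4 (every listed pair touches it), so no matching can be larger.

4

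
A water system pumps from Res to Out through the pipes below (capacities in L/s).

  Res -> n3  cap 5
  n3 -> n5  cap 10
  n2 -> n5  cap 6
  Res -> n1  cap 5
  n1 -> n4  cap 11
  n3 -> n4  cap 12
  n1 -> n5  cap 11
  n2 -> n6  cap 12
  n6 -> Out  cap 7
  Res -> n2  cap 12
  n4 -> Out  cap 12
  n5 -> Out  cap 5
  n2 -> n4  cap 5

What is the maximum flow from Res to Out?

22

Augment Res→n1→n4→Out: bottleneck 5, flow now 5.
Augment Res→n2→n4→Out: bottleneck 5, flow now 10.
Augment Res→n2→n5→Out: bottleneck 5, flow now 15.
Augment Res→n2→n6→Out: bottleneck 2, flow now 17.
Augment Res→n3→n4→Out: bottleneck 2, flow now 19.
Augment Res→n3→n4→n2→n6→Out: bottleneck 3, flow now 22. (uses reverse residual edge)
No augmenting path remains; maximum flow = 22.
In the residual graph, reachable from Res: {Res}.
Min-cut edges: Res→n1 (5), Res→n2 (12), Res→n3 (5); capacity 5 + 12 + 5 = 22.
This cut is saturated, so no flow can exceed 22.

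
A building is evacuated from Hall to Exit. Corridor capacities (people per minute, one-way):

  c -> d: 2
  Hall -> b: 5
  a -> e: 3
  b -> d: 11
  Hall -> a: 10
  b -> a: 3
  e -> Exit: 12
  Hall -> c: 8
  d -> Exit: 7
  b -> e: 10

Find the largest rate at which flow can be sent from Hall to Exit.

10

Augment Hall→a→e→Exit: bottleneck 3, flow now 3.
Augment Hall→b→d→Exit: bottleneck 5, flow now 8.
Augment Hall→c→d→Exit: bottleneck 2, flow now 10.
No augmenting path remains; maximum flow = 10.
In the residual graph, reachable from Hall: {Hall, a, c}.
Min-cut edges: Hall→b (5), a→e (3), c→d (2); capacity 5 + 3 + 2 = 10.
This cut is saturated, so no flow can exceed 10.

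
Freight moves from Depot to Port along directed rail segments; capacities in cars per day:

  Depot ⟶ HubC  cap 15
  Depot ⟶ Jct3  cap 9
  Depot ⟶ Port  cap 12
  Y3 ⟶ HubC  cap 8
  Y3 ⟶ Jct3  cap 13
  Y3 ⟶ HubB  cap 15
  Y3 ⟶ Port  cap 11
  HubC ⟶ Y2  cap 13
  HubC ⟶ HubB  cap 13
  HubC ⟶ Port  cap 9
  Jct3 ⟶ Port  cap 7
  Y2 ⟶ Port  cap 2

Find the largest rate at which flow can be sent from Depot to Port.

Augment Depot→Port: bottleneck 12, flow now 12.
Augment Depot→HubC→Port: bottleneck 9, flow now 21.
Augment Depot→Jct3→Port: bottleneck 7, flow now 28.
Augment Depot→HubC→Y2→Port: bottleneck 2, flow now 30.
No augmenting path remains; maximum flow = 30.
In the residual graph, reachable from Depot: {Depot, HubC, Jct3, Y2, HubB}.
Min-cut edges: Depot→Port (12), HubC→Port (9), Jct3→Port (7), Y2→Port (2); capacity 12 + 9 + 7 + 2 = 30.
This cut is saturated, so no flow can exceed 30.

30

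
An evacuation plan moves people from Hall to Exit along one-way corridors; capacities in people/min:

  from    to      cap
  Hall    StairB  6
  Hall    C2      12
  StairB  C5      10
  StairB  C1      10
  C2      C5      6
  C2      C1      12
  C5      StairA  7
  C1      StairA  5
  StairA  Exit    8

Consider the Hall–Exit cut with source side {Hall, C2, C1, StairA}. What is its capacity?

Edges leaving {Hall, C2, C1, StairA}: Hall→StairB (6), C2→C5 (6), StairA→Exit (8).
Cut capacity = 6 + 6 + 8 = 20.

20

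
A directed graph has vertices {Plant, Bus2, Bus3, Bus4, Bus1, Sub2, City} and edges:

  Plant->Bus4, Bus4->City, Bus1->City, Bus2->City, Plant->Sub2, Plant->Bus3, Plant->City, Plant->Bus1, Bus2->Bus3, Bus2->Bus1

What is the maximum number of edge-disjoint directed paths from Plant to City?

3

Assign every edge capacity 1; by Menger, the answer equals the max flow.
Path Plant→City (+1); total 1.
Path Plant→Bus4→City (+1); total 2.
Path Plant→Bus1→City (+1); total 3.
No residual Plant→City path; max flow = 3.
Certifying cut of size 3: {Plant→Bus1, Plant→Bus4, Plant→City}.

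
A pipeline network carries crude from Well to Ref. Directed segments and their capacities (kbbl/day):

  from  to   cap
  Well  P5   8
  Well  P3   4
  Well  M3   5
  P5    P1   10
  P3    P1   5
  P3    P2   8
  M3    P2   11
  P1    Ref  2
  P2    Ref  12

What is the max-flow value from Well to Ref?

Augment Well→P5→P1→Ref: bottleneck 2, flow now 2.
Augment Well→P3→P2→Ref: bottleneck 4, flow now 6.
Augment Well→M3→P2→Ref: bottleneck 5, flow now 11.
No augmenting path remains; maximum flow = 11.
In the residual graph, reachable from Well: {Well, P5, P1}.
Min-cut edges: Well→P3 (4), Well→M3 (5), P1→Ref (2); capacity 4 + 5 + 2 = 11.
This cut is saturated, so no flow can exceed 11.

11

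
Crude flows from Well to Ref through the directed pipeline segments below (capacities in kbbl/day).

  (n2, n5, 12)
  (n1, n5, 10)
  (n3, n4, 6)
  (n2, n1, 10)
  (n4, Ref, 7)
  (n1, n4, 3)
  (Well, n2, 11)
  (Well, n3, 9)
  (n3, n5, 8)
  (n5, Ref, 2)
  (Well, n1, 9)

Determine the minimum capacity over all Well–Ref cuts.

Augment Well→n1→n4→Ref: bottleneck 3, flow now 3.
Augment Well→n1→n5→Ref: bottleneck 2, flow now 5.
Augment Well→n3→n4→Ref: bottleneck 4, flow now 9.
No augmenting path remains; maximum flow = 9.
By max-flow min-cut, the minimum cut capacity equals the max flow.
In the residual graph, reachable from Well: {Well, n1, n2, n3, n4, n5}.
Min-cut edges: n4→Ref (7), n5→Ref (2); capacity 7 + 2 = 9.

9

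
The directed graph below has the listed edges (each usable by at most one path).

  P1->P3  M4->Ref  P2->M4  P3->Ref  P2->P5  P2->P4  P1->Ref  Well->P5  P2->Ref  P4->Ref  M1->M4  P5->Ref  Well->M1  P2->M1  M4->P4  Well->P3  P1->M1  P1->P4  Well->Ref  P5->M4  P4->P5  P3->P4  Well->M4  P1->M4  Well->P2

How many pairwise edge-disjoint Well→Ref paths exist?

Assign every edge capacity 1; by Menger, the answer equals the max flow.
Path Well→Ref (+1); total 1.
Path Well→P2→Ref (+1); total 2.
Path Well→P3→Ref (+1); total 3.
Path Well→M4→Ref (+1); total 4.
Path Well→P5→Ref (+1); total 5.
Path Well→M1→M4→P4→Ref (+1); total 6.
No residual Well→Ref path; max flow = 6.
Certifying cut of size 6: {Well→M1, Well→M4, Well→P2, Well→P3, Well→P5, Well→Ref}.

6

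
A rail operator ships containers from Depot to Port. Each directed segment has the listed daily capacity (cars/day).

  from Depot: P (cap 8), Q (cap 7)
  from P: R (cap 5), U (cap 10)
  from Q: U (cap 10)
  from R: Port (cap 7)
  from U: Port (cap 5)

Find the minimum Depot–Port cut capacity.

10

Augment Depot→P→R→Port: bottleneck 5, flow now 5.
Augment Depot→P→U→Port: bottleneck 3, flow now 8.
Augment Depot→Q→U→Port: bottleneck 2, flow now 10.
No augmenting path remains; maximum flow = 10.
By max-flow min-cut, the minimum cut capacity equals the max flow.
In the residual graph, reachable from Depot: {Depot, P, Q, U}.
Min-cut edges: P→R (5), U→Port (5); capacity 5 + 5 = 10.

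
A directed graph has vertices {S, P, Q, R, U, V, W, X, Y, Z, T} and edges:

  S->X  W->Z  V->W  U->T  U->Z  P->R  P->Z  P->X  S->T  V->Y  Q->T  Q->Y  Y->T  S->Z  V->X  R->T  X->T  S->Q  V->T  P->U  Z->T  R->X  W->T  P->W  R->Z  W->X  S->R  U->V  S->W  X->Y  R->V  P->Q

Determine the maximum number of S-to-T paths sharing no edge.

6

Assign every edge capacity 1; by Menger, the answer equals the max flow.
Path S→T (+1); total 1.
Path S→Q→T (+1); total 2.
Path S→R→T (+1); total 3.
Path S→W→T (+1); total 4.
Path S→X→T (+1); total 5.
Path S→Z→T (+1); total 6.
No residual S→T path; max flow = 6.
Certifying cut of size 6: {S→Q, S→R, S→T, S→W, S→X, S→Z}.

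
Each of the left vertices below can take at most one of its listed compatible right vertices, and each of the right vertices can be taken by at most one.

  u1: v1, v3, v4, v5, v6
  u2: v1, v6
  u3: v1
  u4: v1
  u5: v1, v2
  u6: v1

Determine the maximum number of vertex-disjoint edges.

4

Unit-capacity flow: source→left, listed edges, right→sink; max matching = max flow.
Augmenting path u1→v1 (+1); matched 1.
Augmenting path u2→v6 (+1); matched 2.
Augmenting path u5→v2 (+1); matched 3.
Augmenting path u3→v1→u1→v3 (+1); matched 4.
No augmenting path remains; maximum matching = 4.
König certificate: {u1, u2, u5, v1} is a vertex cover of size 4 (every listed pair touches it), so no matching can be larger.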